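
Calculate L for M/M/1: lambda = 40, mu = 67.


rho = 40/67; L = rho/(1-rho) = 1.48

1.48


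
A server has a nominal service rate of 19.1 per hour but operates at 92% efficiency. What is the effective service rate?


Effective rate = mu * efficiency = 19.1 * 0.92 = 17.57 per hour

17.57 per hour


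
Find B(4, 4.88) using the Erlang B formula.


B(N,A) = (A^N/N!) / sum(A^k/k!, k=0..N) with N=4, A=4.88 = 0.3887

0.3887


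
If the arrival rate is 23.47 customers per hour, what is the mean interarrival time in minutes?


Mean interarrival time = 60/lambda = 60/23.47 = 2.56 minutes

2.56 minutes


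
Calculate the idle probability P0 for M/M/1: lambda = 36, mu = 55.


P0 = 1 - rho = 1 - 36/55 = 0.3455

0.3455


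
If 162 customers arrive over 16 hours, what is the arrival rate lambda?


lambda = total arrivals / time = 162 / 16 = 10.13 per hour

10.13 per hour


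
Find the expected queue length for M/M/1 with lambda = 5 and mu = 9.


rho = 5/9; Lq = rho^2/(1-rho) = 0.69

0.69


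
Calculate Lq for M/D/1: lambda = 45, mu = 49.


M/D/1: Lq = rho^2 / (2*(1-rho)) where rho = 45/49; Lq = 5.17

5.17


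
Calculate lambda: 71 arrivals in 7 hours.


lambda = total arrivals / time = 71 / 7 = 10.14 per hour

10.14 per hour


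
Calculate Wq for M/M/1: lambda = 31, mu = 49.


rho = 31/49; Wq = rho/(mu - lambda) = 0.0351 hours

0.0351 hours


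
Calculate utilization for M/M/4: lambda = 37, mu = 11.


rho = lambda/(c*mu) = 37/(4*11) = 0.8409

0.8409


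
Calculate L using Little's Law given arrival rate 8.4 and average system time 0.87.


L = lambda * W = 8.4 * 0.87 = 7.31

7.31


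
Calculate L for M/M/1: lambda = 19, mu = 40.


rho = 19/40; L = rho/(1-rho) = 0.9

0.9


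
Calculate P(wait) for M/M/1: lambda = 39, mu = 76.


P(wait) = rho = lambda/mu = 39/76 = 0.5132

0.5132


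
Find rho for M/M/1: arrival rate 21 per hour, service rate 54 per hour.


rho = lambda/mu = 21/54 = 0.3889

0.3889


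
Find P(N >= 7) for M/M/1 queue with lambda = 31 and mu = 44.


P(N >= 7) = rho^7 = (31/44)^7 = 0.0862

0.0862


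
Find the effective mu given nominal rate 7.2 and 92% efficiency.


Effective rate = mu * efficiency = 7.2 * 0.92 = 6.62 per hour

6.62 per hour


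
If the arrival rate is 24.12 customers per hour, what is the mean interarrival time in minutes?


Mean interarrival time = 60/lambda = 60/24.12 = 2.49 minutes

2.49 minutes


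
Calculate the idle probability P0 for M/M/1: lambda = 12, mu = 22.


P0 = 1 - rho = 1 - 12/22 = 0.4545

0.4545


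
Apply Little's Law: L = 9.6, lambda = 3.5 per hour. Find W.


W = L / lambda = 9.6 / 3.5 = 2.7429 hours

2.7429 hours


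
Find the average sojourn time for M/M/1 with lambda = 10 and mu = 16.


W = 1/(mu - lambda) = 1/(16 - 10) = 0.1667 hours

0.1667 hours


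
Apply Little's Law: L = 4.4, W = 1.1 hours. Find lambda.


lambda = L / W = 4.4 / 1.1 = 4.0 per hour

4.0 per hour


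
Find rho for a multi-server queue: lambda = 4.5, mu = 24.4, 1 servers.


rho = lambda / (c * mu) = 4.5 / (1 * 24.4) = 0.1844

0.1844


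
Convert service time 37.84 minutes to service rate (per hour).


mu = 60 / avg_service_time = 60 / 37.84 = 1.59 per hour

1.59 per hour


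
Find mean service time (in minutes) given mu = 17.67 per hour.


Mean service time = 60/mu = 60/17.67 = 3.4 minutes

3.4 minutes


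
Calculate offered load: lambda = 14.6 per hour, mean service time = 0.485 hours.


Offered load a = lambda * E[S] = 14.6 * 0.485 = 7.08 Erlangs

7.08 Erlangs


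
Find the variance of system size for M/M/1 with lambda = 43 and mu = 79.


rho = 43/79; Var(N) = rho/(1-rho)^2 = 2.62

2.62


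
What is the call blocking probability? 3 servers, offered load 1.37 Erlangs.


B(N,A) = (A^N/N!) / sum(A^k/k!, k=0..N) with N=3, A=1.37 = 0.1147

0.1147


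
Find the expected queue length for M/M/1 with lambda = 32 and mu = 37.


rho = 32/37; Lq = rho^2/(1-rho) = 5.54

5.54


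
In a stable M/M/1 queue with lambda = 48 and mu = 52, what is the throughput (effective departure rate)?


For a stable queue (lambda < mu), throughput = lambda = 48 per hour

48 per hour


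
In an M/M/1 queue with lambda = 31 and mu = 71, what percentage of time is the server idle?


Idle fraction = (1 - rho) * 100 = (1 - 31/71) * 100 = 56.3%

56.3%


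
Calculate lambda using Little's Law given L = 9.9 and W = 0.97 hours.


lambda = L / W = 9.9 / 0.97 = 10.21 per hour

10.21 per hour


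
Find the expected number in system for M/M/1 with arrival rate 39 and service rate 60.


rho = 39/60; L = rho/(1-rho) = 1.86

1.86


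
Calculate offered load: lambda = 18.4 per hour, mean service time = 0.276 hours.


Offered load a = lambda * E[S] = 18.4 * 0.276 = 5.08 Erlangs

5.08 Erlangs


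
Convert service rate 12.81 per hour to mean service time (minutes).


Mean service time = 60/mu = 60/12.81 = 4.68 minutes

4.68 minutes


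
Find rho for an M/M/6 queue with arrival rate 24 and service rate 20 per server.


rho = lambda/(c*mu) = 24/(6*20) = 0.2

0.2


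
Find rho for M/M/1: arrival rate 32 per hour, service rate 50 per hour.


rho = lambda/mu = 32/50 = 0.64

0.64


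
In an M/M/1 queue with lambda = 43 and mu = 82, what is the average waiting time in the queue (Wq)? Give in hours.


rho = 43/82; Wq = rho/(mu - lambda) = 0.0134 hours

0.0134 hours


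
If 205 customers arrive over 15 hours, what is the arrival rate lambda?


lambda = total arrivals / time = 205 / 15 = 13.67 per hour

13.67 per hour


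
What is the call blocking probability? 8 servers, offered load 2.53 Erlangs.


B(N,A) = (A^N/N!) / sum(A^k/k!, k=0..N) with N=8, A=2.53 = 0.0033

0.0033


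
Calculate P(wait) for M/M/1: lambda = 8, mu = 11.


P(wait) = rho = lambda/mu = 8/11 = 0.7273

0.7273


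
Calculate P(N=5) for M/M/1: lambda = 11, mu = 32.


rho = 11/32; P(n) = (1-rho)*rho^n = (1-11/32)*(11/32)^5 = 0.0031

0.0031


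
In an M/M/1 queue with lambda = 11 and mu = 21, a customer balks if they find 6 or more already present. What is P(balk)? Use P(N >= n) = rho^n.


P(N >= 6) = rho^6 = (11/21)^6 = 0.0207

0.0207


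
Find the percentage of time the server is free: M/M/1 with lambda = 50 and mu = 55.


Idle fraction = (1 - rho) * 100 = (1 - 50/55) * 100 = 9.1%

9.1%


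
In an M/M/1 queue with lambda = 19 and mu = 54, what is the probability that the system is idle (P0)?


P0 = 1 - rho = 1 - 19/54 = 0.6481

0.6481


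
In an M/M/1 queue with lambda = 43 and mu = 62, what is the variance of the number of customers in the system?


rho = 43/62; Var(N) = rho/(1-rho)^2 = 7.39

7.39


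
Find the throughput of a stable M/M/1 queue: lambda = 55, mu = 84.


For a stable queue (lambda < mu), throughput = lambda = 55 per hour

55 per hour


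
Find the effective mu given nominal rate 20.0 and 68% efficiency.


Effective rate = mu * efficiency = 20.0 * 0.68 = 13.6 per hour

13.6 per hour


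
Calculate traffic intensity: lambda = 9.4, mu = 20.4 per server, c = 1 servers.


rho = lambda / (c * mu) = 9.4 / (1 * 20.4) = 0.4608

0.4608


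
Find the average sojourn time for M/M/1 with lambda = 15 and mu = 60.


W = 1/(mu - lambda) = 1/(60 - 15) = 0.0222 hours

0.0222 hours


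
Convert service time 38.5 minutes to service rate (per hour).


mu = 60 / avg_service_time = 60 / 38.5 = 1.56 per hour

1.56 per hour


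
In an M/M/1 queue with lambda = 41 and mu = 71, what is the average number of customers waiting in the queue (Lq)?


rho = 41/71; Lq = rho^2/(1-rho) = 0.79

0.79


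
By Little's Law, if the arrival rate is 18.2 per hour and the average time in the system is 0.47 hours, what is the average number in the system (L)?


L = lambda * W = 18.2 * 0.47 = 8.55

8.55


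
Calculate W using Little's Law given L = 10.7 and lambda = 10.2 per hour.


W = L / lambda = 10.7 / 10.2 = 1.049 hours

1.049 hours


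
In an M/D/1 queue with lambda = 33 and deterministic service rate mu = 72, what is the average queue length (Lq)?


M/D/1: Lq = rho^2 / (2*(1-rho)) where rho = 33/72; Lq = 0.19

0.19


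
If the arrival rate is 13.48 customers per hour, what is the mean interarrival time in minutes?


Mean interarrival time = 60/lambda = 60/13.48 = 4.45 minutes

4.45 minutes


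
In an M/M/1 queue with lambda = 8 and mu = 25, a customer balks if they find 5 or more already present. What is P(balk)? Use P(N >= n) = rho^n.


P(N >= 5) = rho^5 = (8/25)^5 = 0.0034

0.0034


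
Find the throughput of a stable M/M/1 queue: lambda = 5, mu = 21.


For a stable queue (lambda < mu), throughput = lambda = 5 per hour

5 per hour


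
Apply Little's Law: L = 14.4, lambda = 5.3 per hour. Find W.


W = L / lambda = 14.4 / 5.3 = 2.717 hours

2.717 hours


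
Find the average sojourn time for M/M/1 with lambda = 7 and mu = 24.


W = 1/(mu - lambda) = 1/(24 - 7) = 0.0588 hours

0.0588 hours


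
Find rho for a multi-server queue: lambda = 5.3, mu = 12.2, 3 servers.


rho = lambda / (c * mu) = 5.3 / (3 * 12.2) = 0.1448

0.1448


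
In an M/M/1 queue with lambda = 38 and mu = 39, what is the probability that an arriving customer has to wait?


P(wait) = rho = lambda/mu = 38/39 = 0.9744

0.9744


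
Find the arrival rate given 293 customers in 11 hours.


lambda = total arrivals / time = 293 / 11 = 26.64 per hour

26.64 per hour


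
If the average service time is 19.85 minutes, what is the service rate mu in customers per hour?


mu = 60 / avg_service_time = 60 / 19.85 = 3.02 per hour

3.02 per hour


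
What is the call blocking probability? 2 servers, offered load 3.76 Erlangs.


B(N,A) = (A^N/N!) / sum(A^k/k!, k=0..N) with N=2, A=3.76 = 0.5976

0.5976


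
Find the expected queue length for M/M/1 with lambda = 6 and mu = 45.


rho = 6/45; Lq = rho^2/(1-rho) = 0.02

0.02


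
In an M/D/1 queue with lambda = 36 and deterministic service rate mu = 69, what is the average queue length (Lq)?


M/D/1: Lq = rho^2 / (2*(1-rho)) where rho = 36/69; Lq = 0.28

0.28


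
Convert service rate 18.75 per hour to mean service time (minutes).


Mean service time = 60/mu = 60/18.75 = 3.2 minutes

3.2 minutes


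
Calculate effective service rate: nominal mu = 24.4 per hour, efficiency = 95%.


Effective rate = mu * efficiency = 24.4 * 0.95 = 23.18 per hour

23.18 per hour


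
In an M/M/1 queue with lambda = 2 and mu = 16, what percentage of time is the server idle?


Idle fraction = (1 - rho) * 100 = (1 - 2/16) * 100 = 87.5%

87.5%


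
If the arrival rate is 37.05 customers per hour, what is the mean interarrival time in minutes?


Mean interarrival time = 60/lambda = 60/37.05 = 1.62 minutes

1.62 minutes


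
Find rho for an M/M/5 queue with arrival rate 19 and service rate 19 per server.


rho = lambda/(c*mu) = 19/(5*19) = 0.2

0.2


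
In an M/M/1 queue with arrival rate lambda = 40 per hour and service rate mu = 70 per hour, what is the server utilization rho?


rho = lambda/mu = 40/70 = 0.5714

0.5714


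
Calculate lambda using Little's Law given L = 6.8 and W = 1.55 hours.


lambda = L / W = 6.8 / 1.55 = 4.39 per hour

4.39 per hour


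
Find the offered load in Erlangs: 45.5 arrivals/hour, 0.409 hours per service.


Offered load a = lambda * E[S] = 45.5 * 0.409 = 18.61 Erlangs

18.61 Erlangs


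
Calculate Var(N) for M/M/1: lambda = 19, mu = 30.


rho = 19/30; Var(N) = rho/(1-rho)^2 = 4.71

4.71


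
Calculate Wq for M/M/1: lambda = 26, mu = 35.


rho = 26/35; Wq = rho/(mu - lambda) = 0.0825 hours

0.0825 hours


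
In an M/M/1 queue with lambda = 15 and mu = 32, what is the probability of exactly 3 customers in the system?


rho = 15/32; P(n) = (1-rho)*rho^n = (1-15/32)*(15/32)^3 = 0.0547

0.0547


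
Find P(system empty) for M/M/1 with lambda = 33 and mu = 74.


P0 = 1 - rho = 1 - 33/74 = 0.5541

0.5541


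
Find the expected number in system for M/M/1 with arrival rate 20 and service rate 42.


rho = 20/42; L = rho/(1-rho) = 0.91

0.91


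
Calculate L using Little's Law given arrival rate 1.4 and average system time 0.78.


L = lambda * W = 1.4 * 0.78 = 1.09

1.09


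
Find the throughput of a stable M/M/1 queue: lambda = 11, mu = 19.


For a stable queue (lambda < mu), throughput = lambda = 11 per hour

11 per hour


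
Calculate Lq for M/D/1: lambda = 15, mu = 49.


M/D/1: Lq = rho^2 / (2*(1-rho)) where rho = 15/49; Lq = 0.07

0.07


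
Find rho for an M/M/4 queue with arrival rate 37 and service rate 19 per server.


rho = lambda/(c*mu) = 37/(4*19) = 0.4868

0.4868


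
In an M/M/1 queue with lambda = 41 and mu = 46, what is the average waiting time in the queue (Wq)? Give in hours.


rho = 41/46; Wq = rho/(mu - lambda) = 0.1783 hours

0.1783 hours


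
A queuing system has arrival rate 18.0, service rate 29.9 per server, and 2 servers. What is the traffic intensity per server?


rho = lambda / (c * mu) = 18.0 / (2 * 29.9) = 0.301

0.301


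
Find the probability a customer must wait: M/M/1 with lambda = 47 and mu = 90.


P(wait) = rho = lambda/mu = 47/90 = 0.5222

0.5222


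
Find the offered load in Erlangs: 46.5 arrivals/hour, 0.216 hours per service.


Offered load a = lambda * E[S] = 46.5 * 0.216 = 10.04 Erlangs

10.04 Erlangs


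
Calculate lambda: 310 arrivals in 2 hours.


lambda = total arrivals / time = 310 / 2 = 155.0 per hour

155.0 per hour


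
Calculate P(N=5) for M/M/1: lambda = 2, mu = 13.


rho = 2/13; P(n) = (1-rho)*rho^n = (1-2/13)*(2/13)^5 = 0.0001

0.0001


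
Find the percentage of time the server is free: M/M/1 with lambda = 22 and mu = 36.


Idle fraction = (1 - rho) * 100 = (1 - 22/36) * 100 = 38.9%

38.9%


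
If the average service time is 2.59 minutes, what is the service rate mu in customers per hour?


mu = 60 / avg_service_time = 60 / 2.59 = 23.17 per hour

23.17 per hour


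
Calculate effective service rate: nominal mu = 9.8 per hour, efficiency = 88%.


Effective rate = mu * efficiency = 9.8 * 0.88 = 8.62 per hour

8.62 per hour


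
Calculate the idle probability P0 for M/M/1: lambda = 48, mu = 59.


P0 = 1 - rho = 1 - 48/59 = 0.1864

0.1864


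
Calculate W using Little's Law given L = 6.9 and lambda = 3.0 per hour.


W = L / lambda = 6.9 / 3.0 = 2.3 hours

2.3 hours


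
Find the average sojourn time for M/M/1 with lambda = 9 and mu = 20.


W = 1/(mu - lambda) = 1/(20 - 9) = 0.0909 hours

0.0909 hours


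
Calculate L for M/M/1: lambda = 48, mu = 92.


rho = 48/92; L = rho/(1-rho) = 1.09

1.09


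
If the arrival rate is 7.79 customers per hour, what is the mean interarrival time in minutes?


Mean interarrival time = 60/lambda = 60/7.79 = 7.7 minutes

7.7 minutes


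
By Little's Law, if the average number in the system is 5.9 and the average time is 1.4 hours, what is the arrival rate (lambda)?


lambda = L / W = 5.9 / 1.4 = 4.21 per hour

4.21 per hour


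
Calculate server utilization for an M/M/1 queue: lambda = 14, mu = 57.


rho = lambda/mu = 14/57 = 0.2456

0.2456


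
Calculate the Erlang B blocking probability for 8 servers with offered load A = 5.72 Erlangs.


B(N,A) = (A^N/N!) / sum(A^k/k!, k=0..N) with N=8, A=5.72 = 0.1066

0.1066


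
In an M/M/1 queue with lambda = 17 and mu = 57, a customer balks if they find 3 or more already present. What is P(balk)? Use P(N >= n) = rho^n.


P(N >= 3) = rho^3 = (17/57)^3 = 0.0265

0.0265


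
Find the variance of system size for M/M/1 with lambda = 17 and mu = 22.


rho = 17/22; Var(N) = rho/(1-rho)^2 = 14.96

14.96


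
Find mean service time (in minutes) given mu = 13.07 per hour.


Mean service time = 60/mu = 60/13.07 = 4.59 minutes

4.59 minutes


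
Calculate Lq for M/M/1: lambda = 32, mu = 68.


rho = 32/68; Lq = rho^2/(1-rho) = 0.42

0.42


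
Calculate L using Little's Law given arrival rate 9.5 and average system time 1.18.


L = lambda * W = 9.5 * 1.18 = 11.21

11.21


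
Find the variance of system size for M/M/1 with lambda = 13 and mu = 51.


rho = 13/51; Var(N) = rho/(1-rho)^2 = 0.46

0.46


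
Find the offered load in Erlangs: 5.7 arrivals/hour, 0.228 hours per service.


Offered load a = lambda * E[S] = 5.7 * 0.228 = 1.3 Erlangs

1.3 Erlangs


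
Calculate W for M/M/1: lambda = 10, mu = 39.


W = 1/(mu - lambda) = 1/(39 - 10) = 0.0345 hours

0.0345 hours


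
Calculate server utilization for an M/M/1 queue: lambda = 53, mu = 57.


rho = lambda/mu = 53/57 = 0.9298

0.9298


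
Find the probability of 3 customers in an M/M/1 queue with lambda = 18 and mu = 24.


rho = 18/24; P(n) = (1-rho)*rho^n = (1-18/24)*(18/24)^3 = 0.1055

0.1055


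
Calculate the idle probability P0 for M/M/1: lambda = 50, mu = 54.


P0 = 1 - rho = 1 - 50/54 = 0.0741

0.0741


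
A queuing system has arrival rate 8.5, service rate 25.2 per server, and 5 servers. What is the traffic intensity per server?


rho = lambda / (c * mu) = 8.5 / (5 * 25.2) = 0.0675

0.0675


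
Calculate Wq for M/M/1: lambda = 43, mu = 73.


rho = 43/73; Wq = rho/(mu - lambda) = 0.0196 hours

0.0196 hours


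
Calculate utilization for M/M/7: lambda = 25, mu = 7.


rho = lambda/(c*mu) = 25/(7*7) = 0.5102

0.5102


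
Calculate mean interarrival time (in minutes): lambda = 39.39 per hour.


Mean interarrival time = 60/lambda = 60/39.39 = 1.52 minutes

1.52 minutes


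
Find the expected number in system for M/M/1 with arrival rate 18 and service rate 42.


rho = 18/42; L = rho/(1-rho) = 0.75

0.75


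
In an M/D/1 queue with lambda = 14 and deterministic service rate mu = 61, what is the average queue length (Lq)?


M/D/1: Lq = rho^2 / (2*(1-rho)) where rho = 14/61; Lq = 0.03

0.03


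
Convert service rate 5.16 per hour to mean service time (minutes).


Mean service time = 60/mu = 60/5.16 = 11.63 minutes

11.63 minutes


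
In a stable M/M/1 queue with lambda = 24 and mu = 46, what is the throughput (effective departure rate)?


For a stable queue (lambda < mu), throughput = lambda = 24 per hour

24 per hour


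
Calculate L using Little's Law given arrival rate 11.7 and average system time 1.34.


L = lambda * W = 11.7 * 1.34 = 15.68

15.68


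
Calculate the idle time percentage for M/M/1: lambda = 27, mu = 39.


Idle fraction = (1 - rho) * 100 = (1 - 27/39) * 100 = 30.8%

30.8%


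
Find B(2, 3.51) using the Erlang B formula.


B(N,A) = (A^N/N!) / sum(A^k/k!, k=0..N) with N=2, A=3.51 = 0.5773

0.5773


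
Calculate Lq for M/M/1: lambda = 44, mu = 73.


rho = 44/73; Lq = rho^2/(1-rho) = 0.91

0.91


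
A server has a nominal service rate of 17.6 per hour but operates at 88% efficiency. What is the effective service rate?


Effective rate = mu * efficiency = 17.6 * 0.88 = 15.49 per hour

15.49 per hour


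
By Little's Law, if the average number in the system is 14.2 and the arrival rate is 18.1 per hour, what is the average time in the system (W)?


W = L / lambda = 14.2 / 18.1 = 0.7845 hours

0.7845 hours


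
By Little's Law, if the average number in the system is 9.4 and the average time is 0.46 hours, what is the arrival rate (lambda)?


lambda = L / W = 9.4 / 0.46 = 20.43 per hour

20.43 per hour


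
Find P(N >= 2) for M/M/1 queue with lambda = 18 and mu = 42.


P(N >= 2) = rho^2 = (18/42)^2 = 0.1837

0.1837


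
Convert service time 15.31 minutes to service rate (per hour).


mu = 60 / avg_service_time = 60 / 15.31 = 3.92 per hour

3.92 per hour


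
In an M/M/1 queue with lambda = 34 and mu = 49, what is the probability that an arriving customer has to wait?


P(wait) = rho = lambda/mu = 34/49 = 0.6939

0.6939


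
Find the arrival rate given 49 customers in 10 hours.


lambda = total arrivals / time = 49 / 10 = 4.9 per hour

4.9 per hour


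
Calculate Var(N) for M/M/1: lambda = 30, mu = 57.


rho = 30/57; Var(N) = rho/(1-rho)^2 = 2.35

2.35


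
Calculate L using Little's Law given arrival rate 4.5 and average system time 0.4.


L = lambda * W = 4.5 * 0.4 = 1.8

1.8


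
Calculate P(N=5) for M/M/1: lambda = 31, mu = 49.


rho = 31/49; P(n) = (1-rho)*rho^n = (1-31/49)*(31/49)^5 = 0.0372

0.0372


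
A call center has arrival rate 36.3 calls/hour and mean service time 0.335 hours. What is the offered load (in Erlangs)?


Offered load a = lambda * E[S] = 36.3 * 0.335 = 12.16 Erlangs

12.16 Erlangs


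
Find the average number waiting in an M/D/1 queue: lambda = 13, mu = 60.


M/D/1: Lq = rho^2 / (2*(1-rho)) where rho = 13/60; Lq = 0.03

0.03


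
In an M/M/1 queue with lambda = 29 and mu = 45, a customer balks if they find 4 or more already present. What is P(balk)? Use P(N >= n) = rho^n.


P(N >= 4) = rho^4 = (29/45)^4 = 0.1725

0.1725


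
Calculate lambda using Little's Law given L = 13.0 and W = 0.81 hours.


lambda = L / W = 13.0 / 0.81 = 16.05 per hour

16.05 per hour


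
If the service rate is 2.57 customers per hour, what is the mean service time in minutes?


Mean service time = 60/mu = 60/2.57 = 23.35 minutes

23.35 minutes


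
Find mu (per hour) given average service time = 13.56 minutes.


mu = 60 / avg_service_time = 60 / 13.56 = 4.42 per hour

4.42 per hour


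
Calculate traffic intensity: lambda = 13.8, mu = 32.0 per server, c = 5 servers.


rho = lambda / (c * mu) = 13.8 / (5 * 32.0) = 0.0863

0.0863


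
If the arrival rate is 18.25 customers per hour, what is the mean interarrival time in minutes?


Mean interarrival time = 60/lambda = 60/18.25 = 3.29 minutes

3.29 minutes


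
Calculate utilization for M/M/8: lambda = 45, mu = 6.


rho = lambda/(c*mu) = 45/(8*6) = 0.9375

0.9375


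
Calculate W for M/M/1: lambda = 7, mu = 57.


W = 1/(mu - lambda) = 1/(57 - 7) = 0.02 hours

0.02 hours


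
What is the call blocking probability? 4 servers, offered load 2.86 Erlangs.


B(N,A) = (A^N/N!) / sum(A^k/k!, k=0..N) with N=4, A=2.86 = 0.1905

0.1905


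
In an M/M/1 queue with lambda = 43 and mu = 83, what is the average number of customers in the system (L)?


rho = 43/83; L = rho/(1-rho) = 1.08

1.08


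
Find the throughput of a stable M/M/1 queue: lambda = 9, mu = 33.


For a stable queue (lambda < mu), throughput = lambda = 9 per hour

9 per hour


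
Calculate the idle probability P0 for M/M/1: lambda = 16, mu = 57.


P0 = 1 - rho = 1 - 16/57 = 0.7193

0.7193


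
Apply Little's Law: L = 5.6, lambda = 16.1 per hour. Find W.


W = L / lambda = 5.6 / 16.1 = 0.3478 hours

0.3478 hours


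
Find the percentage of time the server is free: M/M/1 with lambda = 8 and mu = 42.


Idle fraction = (1 - rho) * 100 = (1 - 8/42) * 100 = 81.0%

81.0%


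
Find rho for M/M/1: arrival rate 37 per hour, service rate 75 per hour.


rho = lambda/mu = 37/75 = 0.4933

0.4933


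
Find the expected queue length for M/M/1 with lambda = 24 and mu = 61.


rho = 24/61; Lq = rho^2/(1-rho) = 0.26

0.26


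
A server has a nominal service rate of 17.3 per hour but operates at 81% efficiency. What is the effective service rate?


Effective rate = mu * efficiency = 17.3 * 0.81 = 14.01 per hour

14.01 per hour


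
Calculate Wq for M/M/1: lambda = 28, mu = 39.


rho = 28/39; Wq = rho/(mu - lambda) = 0.0653 hours

0.0653 hours


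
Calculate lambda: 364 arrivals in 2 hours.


lambda = total arrivals / time = 364 / 2 = 182.0 per hour

182.0 per hour


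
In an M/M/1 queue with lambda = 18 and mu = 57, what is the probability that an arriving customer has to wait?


P(wait) = rho = lambda/mu = 18/57 = 0.3158

0.3158


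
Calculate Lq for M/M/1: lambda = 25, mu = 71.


rho = 25/71; Lq = rho^2/(1-rho) = 0.19

0.19


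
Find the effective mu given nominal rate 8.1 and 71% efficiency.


Effective rate = mu * efficiency = 8.1 * 0.71 = 5.75 per hour

5.75 per hour


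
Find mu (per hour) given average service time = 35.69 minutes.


mu = 60 / avg_service_time = 60 / 35.69 = 1.68 per hour

1.68 per hour


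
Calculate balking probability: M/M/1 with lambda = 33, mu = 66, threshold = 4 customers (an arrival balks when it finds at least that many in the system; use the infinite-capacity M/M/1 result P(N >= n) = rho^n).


P(N >= 4) = rho^4 = (33/66)^4 = 0.0625

0.0625


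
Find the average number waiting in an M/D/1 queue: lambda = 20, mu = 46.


M/D/1: Lq = rho^2 / (2*(1-rho)) where rho = 20/46; Lq = 0.17

0.17


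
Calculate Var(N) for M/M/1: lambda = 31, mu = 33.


rho = 31/33; Var(N) = rho/(1-rho)^2 = 255.75

255.75


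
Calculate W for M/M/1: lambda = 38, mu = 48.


W = 1/(mu - lambda) = 1/(48 - 38) = 0.1 hours

0.1 hours


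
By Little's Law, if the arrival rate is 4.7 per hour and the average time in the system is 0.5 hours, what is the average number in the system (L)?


L = lambda * W = 4.7 * 0.5 = 2.35

2.35


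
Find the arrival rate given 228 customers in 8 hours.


lambda = total arrivals / time = 228 / 8 = 28.5 per hour

28.5 per hour


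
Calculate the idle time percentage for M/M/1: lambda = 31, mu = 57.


Idle fraction = (1 - rho) * 100 = (1 - 31/57) * 100 = 45.6%

45.6%


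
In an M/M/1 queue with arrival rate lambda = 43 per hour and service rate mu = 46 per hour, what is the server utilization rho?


rho = lambda/mu = 43/46 = 0.9348

0.9348


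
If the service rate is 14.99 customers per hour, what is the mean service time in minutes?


Mean service time = 60/mu = 60/14.99 = 4.0 minutes

4.0 minutes


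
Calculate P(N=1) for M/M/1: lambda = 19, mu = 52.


rho = 19/52; P(n) = (1-rho)*rho^n = (1-19/52)*(19/52)^1 = 0.2319

0.2319


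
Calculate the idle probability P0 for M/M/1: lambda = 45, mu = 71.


P0 = 1 - rho = 1 - 45/71 = 0.3662

0.3662


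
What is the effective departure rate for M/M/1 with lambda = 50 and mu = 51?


For a stable queue (lambda < mu), throughput = lambda = 50 per hour

50 per hour


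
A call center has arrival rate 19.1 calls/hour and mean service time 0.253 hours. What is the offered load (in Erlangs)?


Offered load a = lambda * E[S] = 19.1 * 0.253 = 4.83 Erlangs

4.83 Erlangs


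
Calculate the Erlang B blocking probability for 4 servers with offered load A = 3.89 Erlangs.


B(N,A) = (A^N/N!) / sum(A^k/k!, k=0..N) with N=4, A=3.89 = 0.3

0.3


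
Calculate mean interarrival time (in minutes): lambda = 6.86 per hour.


Mean interarrival time = 60/lambda = 60/6.86 = 8.75 minutes

8.75 minutes


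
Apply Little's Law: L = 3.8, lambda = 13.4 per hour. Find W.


W = L / lambda = 3.8 / 13.4 = 0.2836 hours

0.2836 hours


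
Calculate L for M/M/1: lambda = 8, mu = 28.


rho = 8/28; L = rho/(1-rho) = 0.4

0.4


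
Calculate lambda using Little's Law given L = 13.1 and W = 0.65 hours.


lambda = L / W = 13.1 / 0.65 = 20.15 per hour

20.15 per hour


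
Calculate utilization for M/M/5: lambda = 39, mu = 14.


rho = lambda/(c*mu) = 39/(5*14) = 0.5571

0.5571


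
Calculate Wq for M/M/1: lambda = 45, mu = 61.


rho = 45/61; Wq = rho/(mu - lambda) = 0.0461 hours

0.0461 hours


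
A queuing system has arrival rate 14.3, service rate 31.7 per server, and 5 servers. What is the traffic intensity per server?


rho = lambda / (c * mu) = 14.3 / (5 * 31.7) = 0.0902

0.0902


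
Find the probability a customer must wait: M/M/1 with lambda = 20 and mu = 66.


P(wait) = rho = lambda/mu = 20/66 = 0.303

0.303


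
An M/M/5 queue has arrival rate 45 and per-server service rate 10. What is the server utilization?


rho = lambda/(c*mu) = 45/(5*10) = 0.9

0.9


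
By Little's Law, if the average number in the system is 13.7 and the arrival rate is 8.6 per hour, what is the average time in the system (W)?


W = L / lambda = 13.7 / 8.6 = 1.593 hours

1.593 hours


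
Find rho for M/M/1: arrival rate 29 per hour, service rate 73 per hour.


rho = lambda/mu = 29/73 = 0.3973

0.3973


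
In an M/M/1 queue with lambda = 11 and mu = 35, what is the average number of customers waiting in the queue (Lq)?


rho = 11/35; Lq = rho^2/(1-rho) = 0.14

0.14


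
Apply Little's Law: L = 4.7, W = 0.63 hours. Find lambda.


lambda = L / W = 4.7 / 0.63 = 7.46 per hour

7.46 per hour


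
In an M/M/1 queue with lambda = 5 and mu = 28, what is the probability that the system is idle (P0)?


P0 = 1 - rho = 1 - 5/28 = 0.8214

0.8214


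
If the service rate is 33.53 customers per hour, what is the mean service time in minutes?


Mean service time = 60/mu = 60/33.53 = 1.79 minutes

1.79 minutes


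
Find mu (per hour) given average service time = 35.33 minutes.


mu = 60 / avg_service_time = 60 / 35.33 = 1.7 per hour

1.7 per hour


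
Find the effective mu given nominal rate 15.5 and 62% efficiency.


Effective rate = mu * efficiency = 15.5 * 0.62 = 9.61 per hour

9.61 per hour


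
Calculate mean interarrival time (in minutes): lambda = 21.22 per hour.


Mean interarrival time = 60/lambda = 60/21.22 = 2.83 minutes

2.83 minutes


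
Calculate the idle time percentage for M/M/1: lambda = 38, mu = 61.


Idle fraction = (1 - rho) * 100 = (1 - 38/61) * 100 = 37.7%

37.7%


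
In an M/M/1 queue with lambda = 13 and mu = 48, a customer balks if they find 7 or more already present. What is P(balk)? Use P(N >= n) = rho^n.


P(N >= 7) = rho^7 = (13/48)^7 = 0.0001

0.0001


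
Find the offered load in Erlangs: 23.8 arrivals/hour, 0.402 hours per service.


Offered load a = lambda * E[S] = 23.8 * 0.402 = 9.57 Erlangs

9.57 Erlangs


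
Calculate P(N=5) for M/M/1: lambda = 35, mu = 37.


rho = 35/37; P(n) = (1-rho)*rho^n = (1-35/37)*(35/37)^5 = 0.0409

0.0409


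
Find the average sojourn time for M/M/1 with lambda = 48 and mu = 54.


W = 1/(mu - lambda) = 1/(54 - 48) = 0.1667 hours

0.1667 hours


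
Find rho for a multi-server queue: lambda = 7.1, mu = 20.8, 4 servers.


rho = lambda / (c * mu) = 7.1 / (4 * 20.8) = 0.0853

0.0853


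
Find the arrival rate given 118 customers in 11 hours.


lambda = total arrivals / time = 118 / 11 = 10.73 per hour

10.73 per hour


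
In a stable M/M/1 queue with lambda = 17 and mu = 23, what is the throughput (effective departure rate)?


For a stable queue (lambda < mu), throughput = lambda = 17 per hour

17 per hour


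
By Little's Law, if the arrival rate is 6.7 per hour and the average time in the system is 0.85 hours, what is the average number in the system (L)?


L = lambda * W = 6.7 * 0.85 = 5.7

5.7


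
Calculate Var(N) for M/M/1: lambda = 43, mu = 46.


rho = 43/46; Var(N) = rho/(1-rho)^2 = 219.78

219.78


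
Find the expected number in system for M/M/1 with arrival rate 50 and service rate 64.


rho = 50/64; L = rho/(1-rho) = 3.57

3.57


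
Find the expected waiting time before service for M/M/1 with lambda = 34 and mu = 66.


rho = 34/66; Wq = rho/(mu - lambda) = 0.0161 hours

0.0161 hours


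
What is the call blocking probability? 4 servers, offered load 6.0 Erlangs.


B(N,A) = (A^N/N!) / sum(A^k/k!, k=0..N) with N=4, A=6.0 = 0.4696

0.4696


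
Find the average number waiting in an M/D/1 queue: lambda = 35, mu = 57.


M/D/1: Lq = rho^2 / (2*(1-rho)) where rho = 35/57; Lq = 0.49

0.49


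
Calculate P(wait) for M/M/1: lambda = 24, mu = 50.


P(wait) = rho = lambda/mu = 24/50 = 0.48

0.48


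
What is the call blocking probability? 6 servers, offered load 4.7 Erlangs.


B(N,A) = (A^N/N!) / sum(A^k/k!, k=0..N) with N=6, A=4.7 = 0.1692

0.1692


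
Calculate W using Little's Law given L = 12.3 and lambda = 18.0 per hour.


W = L / lambda = 12.3 / 18.0 = 0.6833 hours

0.6833 hours


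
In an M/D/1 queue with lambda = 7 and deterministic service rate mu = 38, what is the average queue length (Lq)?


M/D/1: Lq = rho^2 / (2*(1-rho)) where rho = 7/38; Lq = 0.02

0.02


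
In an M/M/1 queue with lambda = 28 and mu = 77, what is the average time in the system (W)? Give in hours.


W = 1/(mu - lambda) = 1/(77 - 28) = 0.0204 hours

0.0204 hours


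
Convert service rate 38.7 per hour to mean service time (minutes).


Mean service time = 60/mu = 60/38.7 = 1.55 minutes

1.55 minutes


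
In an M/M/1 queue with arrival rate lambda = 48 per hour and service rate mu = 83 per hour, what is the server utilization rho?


rho = lambda/mu = 48/83 = 0.5783

0.5783


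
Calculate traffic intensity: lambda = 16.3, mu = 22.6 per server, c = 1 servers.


rho = lambda / (c * mu) = 16.3 / (1 * 22.6) = 0.7212

0.7212


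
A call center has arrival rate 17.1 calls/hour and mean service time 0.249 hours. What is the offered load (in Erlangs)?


Offered load a = lambda * E[S] = 17.1 * 0.249 = 4.26 Erlangs

4.26 Erlangs


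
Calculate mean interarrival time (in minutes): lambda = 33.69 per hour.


Mean interarrival time = 60/lambda = 60/33.69 = 1.78 minutes

1.78 minutes


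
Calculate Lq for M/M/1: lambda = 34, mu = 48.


rho = 34/48; Lq = rho^2/(1-rho) = 1.72

1.72


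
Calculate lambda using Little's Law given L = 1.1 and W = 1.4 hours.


lambda = L / W = 1.1 / 1.4 = 0.79 per hour

0.79 per hour


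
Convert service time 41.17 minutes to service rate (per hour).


mu = 60 / avg_service_time = 60 / 41.17 = 1.46 per hour

1.46 per hour


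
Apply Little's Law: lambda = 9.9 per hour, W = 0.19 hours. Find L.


L = lambda * W = 9.9 * 0.19 = 1.88

1.88


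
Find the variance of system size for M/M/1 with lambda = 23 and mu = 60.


rho = 23/60; Var(N) = rho/(1-rho)^2 = 1.01

1.01


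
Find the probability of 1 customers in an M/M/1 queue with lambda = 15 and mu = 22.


rho = 15/22; P(n) = (1-rho)*rho^n = (1-15/22)*(15/22)^1 = 0.2169

0.2169


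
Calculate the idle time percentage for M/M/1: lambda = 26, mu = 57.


Idle fraction = (1 - rho) * 100 = (1 - 26/57) * 100 = 54.4%

54.4%


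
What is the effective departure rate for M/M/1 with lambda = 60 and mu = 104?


For a stable queue (lambda < mu), throughput = lambda = 60 per hour

60 per hour


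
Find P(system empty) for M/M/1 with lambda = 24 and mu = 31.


P0 = 1 - rho = 1 - 24/31 = 0.2258

0.2258


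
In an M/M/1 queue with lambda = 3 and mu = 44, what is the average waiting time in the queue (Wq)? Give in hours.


rho = 3/44; Wq = rho/(mu - lambda) = 0.0017 hours

0.0017 hours


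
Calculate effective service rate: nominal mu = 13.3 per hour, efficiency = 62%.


Effective rate = mu * efficiency = 13.3 * 0.62 = 8.25 per hour

8.25 per hour


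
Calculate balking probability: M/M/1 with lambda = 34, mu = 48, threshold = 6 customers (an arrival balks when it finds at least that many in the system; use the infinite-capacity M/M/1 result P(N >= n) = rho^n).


P(N >= 6) = rho^6 = (34/48)^6 = 0.1263

0.1263


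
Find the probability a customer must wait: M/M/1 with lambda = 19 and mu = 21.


P(wait) = rho = lambda/mu = 19/21 = 0.9048

0.9048


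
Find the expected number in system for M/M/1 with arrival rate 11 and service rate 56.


rho = 11/56; L = rho/(1-rho) = 0.24

0.24


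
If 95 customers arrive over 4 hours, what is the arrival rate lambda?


lambda = total arrivals / time = 95 / 4 = 23.75 per hour

23.75 per hour


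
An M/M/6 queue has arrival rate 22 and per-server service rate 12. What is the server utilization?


rho = lambda/(c*mu) = 22/(6*12) = 0.3056

0.3056


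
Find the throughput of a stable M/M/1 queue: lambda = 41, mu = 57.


For a stable queue (lambda < mu), throughput = lambda = 41 per hour

41 per hour


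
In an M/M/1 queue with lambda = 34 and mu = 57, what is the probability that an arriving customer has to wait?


P(wait) = rho = lambda/mu = 34/57 = 0.5965

0.5965


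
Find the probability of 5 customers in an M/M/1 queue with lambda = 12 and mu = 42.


rho = 12/42; P(n) = (1-rho)*rho^n = (1-12/42)*(12/42)^5 = 0.0014

0.0014


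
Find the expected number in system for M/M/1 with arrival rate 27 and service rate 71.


rho = 27/71; L = rho/(1-rho) = 0.61

0.61


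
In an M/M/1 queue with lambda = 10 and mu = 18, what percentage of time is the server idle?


Idle fraction = (1 - rho) * 100 = (1 - 10/18) * 100 = 44.4%

44.4%


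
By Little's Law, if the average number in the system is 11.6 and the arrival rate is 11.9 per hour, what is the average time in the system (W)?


W = L / lambda = 11.6 / 11.9 = 0.9748 hours

0.9748 hours


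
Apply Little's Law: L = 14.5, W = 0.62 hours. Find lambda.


lambda = L / W = 14.5 / 0.62 = 23.39 per hour

23.39 per hour


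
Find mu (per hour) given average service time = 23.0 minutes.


mu = 60 / avg_service_time = 60 / 23.0 = 2.61 per hour

2.61 per hour


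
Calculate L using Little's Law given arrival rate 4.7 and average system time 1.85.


L = lambda * W = 4.7 * 1.85 = 8.7

8.7


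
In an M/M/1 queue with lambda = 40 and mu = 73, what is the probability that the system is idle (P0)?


P0 = 1 - rho = 1 - 40/73 = 0.4521

0.4521


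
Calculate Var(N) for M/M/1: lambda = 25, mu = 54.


rho = 25/54; Var(N) = rho/(1-rho)^2 = 1.61

1.61


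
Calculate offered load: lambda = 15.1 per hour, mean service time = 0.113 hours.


Offered load a = lambda * E[S] = 15.1 * 0.113 = 1.71 Erlangs

1.71 Erlangs


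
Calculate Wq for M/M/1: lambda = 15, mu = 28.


rho = 15/28; Wq = rho/(mu - lambda) = 0.0412 hours

0.0412 hours


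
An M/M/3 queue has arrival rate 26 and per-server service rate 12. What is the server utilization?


rho = lambda/(c*mu) = 26/(3*12) = 0.7222

0.7222


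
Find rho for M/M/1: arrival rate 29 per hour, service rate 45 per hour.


rho = lambda/mu = 29/45 = 0.6444

0.6444


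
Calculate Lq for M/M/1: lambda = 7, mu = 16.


rho = 7/16; Lq = rho^2/(1-rho) = 0.34

0.34


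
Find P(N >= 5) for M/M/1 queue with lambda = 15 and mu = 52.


P(N >= 5) = rho^5 = (15/52)^5 = 0.002

0.002


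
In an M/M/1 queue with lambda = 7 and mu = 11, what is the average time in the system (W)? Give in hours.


W = 1/(mu - lambda) = 1/(11 - 7) = 0.25 hours

0.25 hours


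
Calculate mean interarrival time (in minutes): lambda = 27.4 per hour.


Mean interarrival time = 60/lambda = 60/27.4 = 2.19 minutes

2.19 minutes


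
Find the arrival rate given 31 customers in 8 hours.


lambda = total arrivals / time = 31 / 8 = 3.88 per hour

3.88 per hour


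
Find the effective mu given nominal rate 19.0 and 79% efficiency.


Effective rate = mu * efficiency = 19.0 * 0.79 = 15.01 per hour

15.01 per hour


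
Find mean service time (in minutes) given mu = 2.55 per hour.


Mean service time = 60/mu = 60/2.55 = 23.53 minutes

23.53 minutes


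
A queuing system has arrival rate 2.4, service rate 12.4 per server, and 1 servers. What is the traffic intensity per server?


rho = lambda / (c * mu) = 2.4 / (1 * 12.4) = 0.1935

0.1935


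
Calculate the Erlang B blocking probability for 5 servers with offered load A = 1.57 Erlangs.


B(N,A) = (A^N/N!) / sum(A^k/k!, k=0..N) with N=5, A=1.57 = 0.0166

0.0166


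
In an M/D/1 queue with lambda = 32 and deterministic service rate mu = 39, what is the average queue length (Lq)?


M/D/1: Lq = rho^2 / (2*(1-rho)) where rho = 32/39; Lq = 1.88

1.88
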